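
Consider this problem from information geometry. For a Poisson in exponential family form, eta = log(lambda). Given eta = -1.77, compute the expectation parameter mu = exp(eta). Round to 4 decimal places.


Expectation parameter for Poisson exponential family:
mu = exp(eta).
eta = -1.77.
mu = exp(-1.77) = 0.1703

0.1703


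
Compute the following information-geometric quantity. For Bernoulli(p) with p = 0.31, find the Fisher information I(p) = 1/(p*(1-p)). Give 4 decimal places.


For Bernoulli(p), Fisher information is I(p) = 1/(p*(1-p)).
p = 0.31, 1-p = 0.69.
p*(1-p) = 0.2139.
I(p) = 1/0.2139 = 4.6751

4.6751


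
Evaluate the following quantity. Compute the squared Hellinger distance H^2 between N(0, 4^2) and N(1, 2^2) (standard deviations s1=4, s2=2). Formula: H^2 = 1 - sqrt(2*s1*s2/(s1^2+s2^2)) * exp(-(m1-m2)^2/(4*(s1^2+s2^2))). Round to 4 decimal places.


Squared Hellinger distance for Gaussians:
H^2 = 1 - sqrt(2*s1*s2/(s1^2+s2^2)) * exp(-(m1-m2)^2/(4*(s1^2+s2^2))).
s1^2 = 16, s2^2 = 4, s1^2+s2^2 = 20.
sqrt(2*4*2/(20)) = 0.894427.
(m1-m2)^2 = (-1)^2 = 1.
exp(-1/(4*20)) = exp(-0.0125) = 0.987578.
H^2 = 1 - 0.894427*0.987578 = 0.1167

0.1167


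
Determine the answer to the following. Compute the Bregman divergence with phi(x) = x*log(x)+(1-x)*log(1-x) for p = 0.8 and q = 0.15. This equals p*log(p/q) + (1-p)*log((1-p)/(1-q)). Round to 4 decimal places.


Bregman divergence with negative entropy generator:
D = p*log(p/q) + (1-p)*log((1-p)/(1-q)).
p = 0.8, q = 0.15.
p*log(p/q) = 0.8*log(0.8/0.15) = 1.339181.
(1-p)*log((1-p)/(1-q)) = 0.2*log(0.2/0.85) = -0.289384.
D = 1.339181 + -0.289384 = 1.0498

1.0498


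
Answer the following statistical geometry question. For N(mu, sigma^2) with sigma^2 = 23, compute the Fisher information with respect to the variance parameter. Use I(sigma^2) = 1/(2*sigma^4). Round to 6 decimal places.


Fisher information for variance: I(sigma^2) = 1/(2*sigma^4).
sigma^2 = 23, so sigma^4 = 529.
I = 1/(2*529) = 1/1058 = 0.000945

0.000945


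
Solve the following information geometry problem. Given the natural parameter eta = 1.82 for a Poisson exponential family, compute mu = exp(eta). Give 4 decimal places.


Expectation parameter for Poisson exponential family:
mu = exp(eta).
eta = 1.82.
mu = exp(1.82) = 6.1719

6.1719


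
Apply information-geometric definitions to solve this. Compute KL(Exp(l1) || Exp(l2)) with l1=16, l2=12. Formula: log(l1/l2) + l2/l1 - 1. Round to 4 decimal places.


KL divergence for exponential family:
KL = log(l1/l2) + l2/l1 - 1.
log(16/12) = 0.287682.
12/16 = 0.75.
KL = 0.287682 + 0.75 - 1 = 0.0377

0.0377


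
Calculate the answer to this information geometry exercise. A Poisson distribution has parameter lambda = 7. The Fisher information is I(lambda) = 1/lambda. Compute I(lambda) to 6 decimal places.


Fisher information for Poisson: I(lambda) = 1/lambda.
lambda = 7.
I(lambda) = 1/7 = 0.142857

0.142857


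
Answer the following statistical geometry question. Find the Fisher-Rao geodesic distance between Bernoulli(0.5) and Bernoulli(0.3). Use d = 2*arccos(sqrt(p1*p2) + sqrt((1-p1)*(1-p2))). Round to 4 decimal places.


Geodesic distance on Bernoulli manifold:
d(p1,p2) = 2*arccos(sqrt(p1*p2) + sqrt((1-p1)*(1-p2))).
sqrt(p1*p2) = sqrt(0.5*0.3) = 0.387298.
sqrt((1-p1)*(1-p2)) = sqrt(0.5*0.7) = 0.591608.
arg = 0.387298 + 0.591608 = 0.978906.
d = 2*arccos(0.978906) = 0.4115

0.4115


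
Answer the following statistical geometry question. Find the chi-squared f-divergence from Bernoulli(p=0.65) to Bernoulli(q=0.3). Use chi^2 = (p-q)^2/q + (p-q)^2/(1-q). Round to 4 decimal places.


Chi-squared divergence between Bernoulli distributions:
chi^2 = (p-q)^2/q + (p-q)^2/(1-q).
p = 0.65, q = 0.3, p-q = 0.35.
(p-q)^2 = 0.1225.
term1 = 0.1225/0.3 = 0.408333.
term2 = 0.1225/0.7 = 0.175.
chi^2 = 0.408333 + 0.175 = 0.5833

0.5833


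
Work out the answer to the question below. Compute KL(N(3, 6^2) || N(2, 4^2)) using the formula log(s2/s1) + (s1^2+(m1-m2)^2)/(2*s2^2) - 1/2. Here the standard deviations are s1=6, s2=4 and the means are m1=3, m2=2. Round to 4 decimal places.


KL divergence between normal distributions:
KL = log(s2/s1) + (s1^2 + (m1-m2)^2)/(2*s2^2) - 1/2.
log(4/6) = -0.405465.
(6^2 + (3-2)^2)/(2*4^2) = (36 + 1)/32 = 1.15625.
KL = -0.405465 + 1.15625 - 0.5 = 0.2508

0.2508


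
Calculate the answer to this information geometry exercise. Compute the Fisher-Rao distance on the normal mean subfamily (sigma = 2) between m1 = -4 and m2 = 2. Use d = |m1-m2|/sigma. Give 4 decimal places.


On the fixed-variance normal subfamily, geodesic distance = |m1-m2|/sigma.
|-4 - 2| = 6.
sigma = 2.
d = 6/2 = 3.0000

3.0000


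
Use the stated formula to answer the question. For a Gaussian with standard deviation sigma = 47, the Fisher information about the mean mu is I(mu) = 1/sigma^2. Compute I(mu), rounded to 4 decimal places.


The Fisher information for the mean of a normal distribution is I(mu) = 1/sigma^2.
sigma = 47, so sigma^2 = 2209.
I(mu) = 1/2209 = 0.0005

0.0005


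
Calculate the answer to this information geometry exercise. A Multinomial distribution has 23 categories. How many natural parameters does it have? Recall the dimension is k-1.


Exponential family dimension calculation:
For Multinomial with k=23 categories, dim = k-1 = 22.

22


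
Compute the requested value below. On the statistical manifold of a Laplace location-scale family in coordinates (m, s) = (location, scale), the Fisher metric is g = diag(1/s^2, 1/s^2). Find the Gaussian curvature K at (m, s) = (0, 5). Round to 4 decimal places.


The metric has the form g = (A dm^2 + B ds^2)/s^2 with A = 1, B = 1.
Substitute u = sqrt(A/B)*m: g = B*(du^2 + ds^2)/s^2, i.e. B times the
Poincare upper half-plane metric, which has constant Gaussian curvature -1.
Scaling a 2D metric by a constant c divides the Gaussian curvature by c,
so K = -1/B = -1/(1) = -1.0000 everywhere (the point (m, s) = (0, 5) is irrelevant:
the curvature is constant).
The requested Gaussian curvature is K = -1.0000.

-1.0000


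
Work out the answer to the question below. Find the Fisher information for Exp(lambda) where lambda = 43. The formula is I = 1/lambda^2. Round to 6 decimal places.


Fisher information for exponential: I(lambda) = 1/lambda^2.
lambda = 43, lambda^2 = 1849.
I = 1/1849 = 0.000541

0.000541


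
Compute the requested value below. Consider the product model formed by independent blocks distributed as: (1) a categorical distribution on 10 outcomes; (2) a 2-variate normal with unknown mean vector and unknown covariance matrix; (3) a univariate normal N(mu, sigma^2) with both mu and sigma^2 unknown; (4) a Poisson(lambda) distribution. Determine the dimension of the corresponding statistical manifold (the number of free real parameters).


The dimension of a statistical manifold equals the number of free
(independent) real parameters of the model. For a product of independent
blocks the parameter counts add.
- categorical on 10 outcomes (probabilities sum to 1): 10-1 = 9.
- 2-variate normal: 2 (mean) + 2*3/2 = 3 (symmetric covariance) = 5.
- normal (mu, sigma^2): 2.
- Poisson (lambda): 1.
Total = 9 + 5 + 2 + 1 = 17.
Dimension = 17

17


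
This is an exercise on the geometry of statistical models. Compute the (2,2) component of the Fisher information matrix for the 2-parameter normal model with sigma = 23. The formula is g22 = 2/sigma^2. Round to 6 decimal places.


For the 2-parameter normal family, the Fisher metric has:
  g11 = 1/sigma^2, g22 = 2/sigma^2.
sigma = 23, sigma^2 = 529.
g22 = 0.003781

0.003781


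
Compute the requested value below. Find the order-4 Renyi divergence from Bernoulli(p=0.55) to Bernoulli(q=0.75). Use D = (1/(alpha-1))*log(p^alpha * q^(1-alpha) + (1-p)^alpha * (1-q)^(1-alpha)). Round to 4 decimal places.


Renyi divergence of order alpha between Bernoulli distributions:
D = (1/(alpha-1))*log(p^alpha * q^(1-alpha) + (1-p)^alpha * (1-q)^(1-alpha)).
alpha = 4, p = 0.55, q = 0.75.
p^alpha * q^(1-alpha) = 0.55^4 * 0.75^-3 = 0.216904.
(1-p)^alpha * (1-q)^(1-alpha) = 0.45^4 * 0.25^-3 = 2.6244.
sum = 0.216904 + 2.6244 = 2.841304.
D = (1/3)*log(2.841304) = 0.3481

0.3481


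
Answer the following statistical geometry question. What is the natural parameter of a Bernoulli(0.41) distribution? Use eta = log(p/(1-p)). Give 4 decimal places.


Natural parameter for Bernoulli: eta = log(p/(1-p)).
p = 0.41, 1-p = 0.59.
p/(1-p) = 0.694915.
eta = log(0.694915) = -0.3640

-0.3640


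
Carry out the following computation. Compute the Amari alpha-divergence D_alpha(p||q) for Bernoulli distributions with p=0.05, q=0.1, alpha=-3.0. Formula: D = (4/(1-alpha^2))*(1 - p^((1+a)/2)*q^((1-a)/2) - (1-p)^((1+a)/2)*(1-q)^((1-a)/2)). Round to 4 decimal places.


Amari alpha-divergence:
D = (4/(1-alpha^2))*(1 - p^((1+a)/2)*q^((1-a)/2) - (1-p)^((1+a)/2)*(1-q)^((1-a)/2)).
alpha = -3.0, p = 0.05, q = 0.1.
e1 = (1+alpha)/2 = -1.0, e2 = (1-alpha)/2 = 2.0.
t1 = p^e1 * q^e2 = 0.05^-1.0 * 0.1^2.0 = 0.2.
t2 = (1-p)^e1 * (1-q)^e2 = 0.95^-1.0 * 0.9^2.0 = 0.852632.
4/(1-alpha^2) = -0.5.
D = -0.5*(1 - 0.2 - 0.852632) = 0.0263

0.0263


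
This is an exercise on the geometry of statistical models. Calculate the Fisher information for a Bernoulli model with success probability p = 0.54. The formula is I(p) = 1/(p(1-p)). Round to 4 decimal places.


For Bernoulli(p), Fisher information is I(p) = 1/(p*(1-p)).
p = 0.54, 1-p = 0.46.
p*(1-p) = 0.2484.
I(p) = 1/0.2484 = 4.0258

4.0258


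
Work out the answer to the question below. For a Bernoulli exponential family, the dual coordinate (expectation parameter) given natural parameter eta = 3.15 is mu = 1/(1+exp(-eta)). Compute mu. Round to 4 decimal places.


Dual coordinate (expectation parameter) for Bernoulli:
mu = 1/(1+exp(-eta)).
eta = 3.15.
exp(-eta) = exp(-3.15) = 0.042852.
mu = 1/(1+0.042852) = 0.9589

0.9589


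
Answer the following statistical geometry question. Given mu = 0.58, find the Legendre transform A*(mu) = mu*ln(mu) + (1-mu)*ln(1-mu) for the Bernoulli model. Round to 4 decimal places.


Legendre transform for Bernoulli:
A*(mu) = mu*log(mu) + (1-mu)*log(1-mu).
mu = 0.58, 1-mu = 0.42.
mu*log(mu) = 0.58*log(0.58) = -0.315942.
(1-mu)*log(1-mu) = 0.42*log(0.42) = -0.36435.
A* = -0.315942 + -0.36435 = -0.6803

-0.6803


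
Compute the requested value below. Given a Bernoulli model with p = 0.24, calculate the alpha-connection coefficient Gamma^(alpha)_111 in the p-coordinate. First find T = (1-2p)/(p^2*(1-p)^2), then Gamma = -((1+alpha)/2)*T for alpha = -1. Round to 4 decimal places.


Skewness (Amari-Chentsov) tensor: T = (1-2p)/(p^2*(1-p)^2).
p = 0.24, 1-2p = 0.52, p^2 = 0.0576, (1-p)^2 = 0.5776.
T = 0.52/(0.0576 * 0.5776) = 15.629809.
In the p-coordinate, Gamma^(alpha) = Gamma^(0) - (alpha/2)*T with Gamma^(0) = (1/2)*g'(p) = -T/2,
so Gamma^(alpha) = -((1+alpha)/2)*T.
alpha = -1, -(1+alpha)/2 = 0.0.
Gamma = 0.0 * 15.629809 = 0.0000

0.0000


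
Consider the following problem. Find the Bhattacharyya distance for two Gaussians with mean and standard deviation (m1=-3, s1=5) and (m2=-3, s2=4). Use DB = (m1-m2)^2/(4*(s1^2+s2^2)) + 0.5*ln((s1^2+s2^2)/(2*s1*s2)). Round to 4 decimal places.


Bhattacharyya distance between two Gaussians:
DB = (m1-m2)^2/(4*(s1^2+s2^2)) + (1/2)*ln((s1^2+s2^2)/(2*s1*s2)).
(m1-m2)^2 = (0)^2 = 0.
s1^2+s2^2 = 25 + 16 = 41.
term1 = 0/164 = 0.0.
term2 = 0.5*ln(41/40.0) = 0.012346.
DB = 0.0 + 0.012346 = 0.0123

0.0123


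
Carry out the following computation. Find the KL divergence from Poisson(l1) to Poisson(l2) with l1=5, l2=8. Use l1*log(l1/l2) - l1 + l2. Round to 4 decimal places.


KL divergence for Poisson:
KL = l1*log(l1/l2) - l1 + l2.
l1 = 5, l2 = 8.
log(5/8) = -0.470004.
l1*log(l1/l2) = 5 * -0.470004 = -2.350018.
KL = -2.350018 - 5 + 8 = 0.6500

0.6500


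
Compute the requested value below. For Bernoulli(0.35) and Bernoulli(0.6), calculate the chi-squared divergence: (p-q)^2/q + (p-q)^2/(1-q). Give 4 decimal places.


Chi-squared divergence between Bernoulli distributions:
chi^2 = (p-q)^2/q + (p-q)^2/(1-q).
p = 0.35, q = 0.6, p-q = -0.25.
(p-q)^2 = 0.0625.
term1 = 0.0625/0.6 = 0.104167.
term2 = 0.0625/0.4 = 0.15625.
chi^2 = 0.104167 + 0.15625 = 0.2604

0.2604


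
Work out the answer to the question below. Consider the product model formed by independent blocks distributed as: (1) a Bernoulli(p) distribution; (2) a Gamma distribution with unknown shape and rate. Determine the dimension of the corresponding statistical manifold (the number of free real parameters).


The dimension of a statistical manifold equals the number of free
(independent) real parameters of the model. For a product of independent
blocks the parameter counts add.
- Bernoulli (p): 1.
- Gamma (shape, rate): 2.
Total = 1 + 2 = 3.
Dimension = 3

3


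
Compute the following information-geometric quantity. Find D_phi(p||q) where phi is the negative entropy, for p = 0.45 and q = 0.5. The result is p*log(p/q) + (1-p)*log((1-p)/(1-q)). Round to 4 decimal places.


Bregman divergence with negative entropy generator:
D = p*log(p/q) + (1-p)*log((1-p)/(1-q)).
p = 0.45, q = 0.5.
p*log(p/q) = 0.45*log(0.45/0.5) = -0.047412.
(1-p)*log((1-p)/(1-q)) = 0.55*log(0.55/0.5) = 0.052421.
D = -0.047412 + 0.052421 = 0.0050

0.0050


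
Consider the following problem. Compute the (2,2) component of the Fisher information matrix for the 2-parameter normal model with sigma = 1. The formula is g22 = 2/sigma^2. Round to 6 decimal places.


For the 2-parameter normal family, the Fisher metric has:
  g11 = 1/sigma^2, g22 = 2/sigma^2.
sigma = 1, sigma^2 = 1.
g22 = 2.000000

2.000000


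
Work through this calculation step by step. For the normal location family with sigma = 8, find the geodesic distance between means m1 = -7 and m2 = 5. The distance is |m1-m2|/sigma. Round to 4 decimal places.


On the fixed-variance normal subfamily, geodesic distance = |m1-m2|/sigma.
|-7 - 5| = 12.
sigma = 8.
d = 12/8 = 1.5000

1.5000


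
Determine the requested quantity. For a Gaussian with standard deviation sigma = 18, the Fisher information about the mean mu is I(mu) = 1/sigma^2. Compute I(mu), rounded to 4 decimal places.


The Fisher information for the mean of a normal distribution is I(mu) = 1/sigma^2.
sigma = 18, so sigma^2 = 324.
I(mu) = 1/324 = 0.0031

0.0031


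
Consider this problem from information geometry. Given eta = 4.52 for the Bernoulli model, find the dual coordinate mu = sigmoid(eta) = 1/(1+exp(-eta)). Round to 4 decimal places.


Dual coordinate (expectation parameter) for Bernoulli:
mu = 1/(1+exp(-eta)).
eta = 4.52.
exp(-eta) = exp(-4.52) = 0.010889.
mu = 1/(1+0.010889) = 0.9892

0.9892


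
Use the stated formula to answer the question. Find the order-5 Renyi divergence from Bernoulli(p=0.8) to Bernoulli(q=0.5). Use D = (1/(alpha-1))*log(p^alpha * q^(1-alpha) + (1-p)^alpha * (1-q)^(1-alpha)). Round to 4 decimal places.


Renyi divergence of order alpha between Bernoulli distributions:
D = (1/(alpha-1))*log(p^alpha * q^(1-alpha) + (1-p)^alpha * (1-q)^(1-alpha)).
alpha = 5, p = 0.8, q = 0.5.
p^alpha * q^(1-alpha) = 0.8^5 * 0.5^-4 = 5.24288.
(1-p)^alpha * (1-q)^(1-alpha) = 0.2^5 * 0.5^-4 = 0.00512.
sum = 5.24288 + 0.00512 = 5.248.
D = (1/4)*log(5.248) = 0.4145

0.4145


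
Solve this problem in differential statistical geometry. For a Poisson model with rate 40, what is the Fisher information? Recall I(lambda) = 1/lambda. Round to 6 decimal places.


Fisher information for Poisson: I(lambda) = 1/lambda.
lambda = 40.
I(lambda) = 1/40 = 0.025000

0.025000


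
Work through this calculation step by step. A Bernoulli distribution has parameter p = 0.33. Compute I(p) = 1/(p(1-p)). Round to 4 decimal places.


For Bernoulli(p), Fisher information is I(p) = 1/(p*(1-p)).
p = 0.33, 1-p = 0.67.
p*(1-p) = 0.2211.
I(p) = 1/0.2211 = 4.5228

4.5228


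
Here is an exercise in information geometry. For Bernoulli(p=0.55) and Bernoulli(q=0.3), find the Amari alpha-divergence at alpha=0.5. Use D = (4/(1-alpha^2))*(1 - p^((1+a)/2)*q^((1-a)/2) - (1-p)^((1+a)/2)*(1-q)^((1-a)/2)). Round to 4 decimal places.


Amari alpha-divergence:
D = (4/(1-alpha^2))*(1 - p^((1+a)/2)*q^((1-a)/2) - (1-p)^((1+a)/2)*(1-q)^((1-a)/2)).
alpha = 0.5, p = 0.55, q = 0.3.
e1 = (1+alpha)/2 = 0.75, e2 = (1-alpha)/2 = 0.25.
t1 = p^e1 * q^e2 = 0.55^0.75 * 0.3^0.25 = 0.472664.
t2 = (1-p)^e1 * (1-q)^e2 = 0.45^0.75 * 0.7^0.25 = 0.502555.
4/(1-alpha^2) = 5.333333.
D = 5.333333*(1 - 0.472664 - 0.502555) = 0.1322

0.1322


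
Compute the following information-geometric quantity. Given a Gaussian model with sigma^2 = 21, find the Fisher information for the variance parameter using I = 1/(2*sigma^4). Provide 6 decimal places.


Fisher information for variance: I(sigma^2) = 1/(2*sigma^4).
sigma^2 = 21, so sigma^4 = 441.
I = 1/(2*441) = 1/882 = 0.001134

0.001134


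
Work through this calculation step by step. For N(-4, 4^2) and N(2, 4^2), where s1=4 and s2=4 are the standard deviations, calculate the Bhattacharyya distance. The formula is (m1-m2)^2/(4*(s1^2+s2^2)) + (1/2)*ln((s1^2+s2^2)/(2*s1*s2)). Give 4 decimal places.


Bhattacharyya distance between two Gaussians:
DB = (m1-m2)^2/(4*(s1^2+s2^2)) + (1/2)*ln((s1^2+s2^2)/(2*s1*s2)).
(m1-m2)^2 = (-6)^2 = 36.
s1^2+s2^2 = 16 + 16 = 32.
term1 = 36/128 = 0.28125.
term2 = 0.5*ln(32/32.0) = 0.0.
DB = 0.28125 + 0.0 = 0.2813

0.2813


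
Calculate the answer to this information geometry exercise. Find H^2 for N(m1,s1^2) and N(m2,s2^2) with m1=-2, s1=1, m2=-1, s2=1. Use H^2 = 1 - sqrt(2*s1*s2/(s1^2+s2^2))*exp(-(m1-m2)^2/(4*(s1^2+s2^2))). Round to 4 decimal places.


Squared Hellinger distance for Gaussians:
H^2 = 1 - sqrt(2*s1*s2/(s1^2+s2^2)) * exp(-(m1-m2)^2/(4*(s1^2+s2^2))).
s1^2 = 1, s2^2 = 1, s1^2+s2^2 = 2.
sqrt(2*1*1/(2)) = 1.0.
(m1-m2)^2 = (-1)^2 = 1.
exp(-1/(4*2)) = exp(-0.125) = 0.882497.
H^2 = 1 - 1.0*0.882497 = 0.1175

0.1175


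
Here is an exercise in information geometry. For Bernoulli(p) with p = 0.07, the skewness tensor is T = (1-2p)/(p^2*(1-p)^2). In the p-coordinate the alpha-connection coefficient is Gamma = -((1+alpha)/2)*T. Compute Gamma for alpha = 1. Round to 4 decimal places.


Skewness (Amari-Chentsov) tensor: T = (1-2p)/(p^2*(1-p)^2).
p = 0.07, 1-2p = 0.86, p^2 = 0.0049, (1-p)^2 = 0.8649.
T = 0.86/(0.0049 * 0.8649) = 202.92543.
In the p-coordinate, Gamma^(alpha) = Gamma^(0) - (alpha/2)*T with Gamma^(0) = (1/2)*g'(p) = -T/2,
so Gamma^(alpha) = -((1+alpha)/2)*T.
alpha = 1, -(1+alpha)/2 = -1.0.
Gamma = -1.0 * 202.92543 = -202.9254

-202.9254


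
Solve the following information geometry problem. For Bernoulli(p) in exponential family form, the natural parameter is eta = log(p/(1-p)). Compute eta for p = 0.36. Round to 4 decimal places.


Natural parameter for Bernoulli: eta = log(p/(1-p)).
p = 0.36, 1-p = 0.64.
p/(1-p) = 0.5625.
eta = log(0.5625) = -0.5754

-0.5754


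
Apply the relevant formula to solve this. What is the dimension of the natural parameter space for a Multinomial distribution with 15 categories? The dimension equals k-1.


Exponential family dimension calculation:
For Multinomial with k=15 categories, dim = k-1 = 14.

14


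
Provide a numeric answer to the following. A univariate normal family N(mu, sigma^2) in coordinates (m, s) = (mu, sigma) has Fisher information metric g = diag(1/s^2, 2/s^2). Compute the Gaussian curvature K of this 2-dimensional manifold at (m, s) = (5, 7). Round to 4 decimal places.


The metric has the form g = (A dm^2 + B ds^2)/s^2 with A = 1, B = 2.
Substitute u = sqrt(A/B)*m: g = B*(du^2 + ds^2)/s^2, i.e. B times the
Poincare upper half-plane metric, which has constant Gaussian curvature -1.
Scaling a 2D metric by a constant c divides the Gaussian curvature by c,
so K = -1/B = -1/(2) = -0.5000 everywhere (the point (m, s) = (5, 7) is irrelevant:
the curvature is constant).
The requested Gaussian curvature is K = -0.5000.

-0.5000


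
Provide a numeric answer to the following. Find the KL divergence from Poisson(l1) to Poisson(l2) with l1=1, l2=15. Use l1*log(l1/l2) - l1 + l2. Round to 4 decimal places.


KL divergence for Poisson:
KL = l1*log(l1/l2) - l1 + l2.
l1 = 1, l2 = 15.
log(1/15) = -2.70805.
l1*log(l1/l2) = 1 * -2.70805 = -2.70805.
KL = -2.70805 - 1 + 15 = 11.2919

11.2919


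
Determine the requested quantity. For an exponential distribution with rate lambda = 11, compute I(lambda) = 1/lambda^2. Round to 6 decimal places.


Fisher information for exponential: I(lambda) = 1/lambda^2.
lambda = 11, lambda^2 = 121.
I = 1/121 = 0.008264

0.008264


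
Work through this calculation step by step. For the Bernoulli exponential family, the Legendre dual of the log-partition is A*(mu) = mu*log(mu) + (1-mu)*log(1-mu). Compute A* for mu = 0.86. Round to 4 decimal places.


Legendre transform for Bernoulli:
A*(mu) = mu*log(mu) + (1-mu)*log(1-mu).
mu = 0.86, 1-mu = 0.14.
mu*log(mu) = 0.86*log(0.86) = -0.129708.
(1-mu)*log(1-mu) = 0.14*log(0.14) = -0.275256.
A* = -0.129708 + -0.275256 = -0.4050

-0.4050


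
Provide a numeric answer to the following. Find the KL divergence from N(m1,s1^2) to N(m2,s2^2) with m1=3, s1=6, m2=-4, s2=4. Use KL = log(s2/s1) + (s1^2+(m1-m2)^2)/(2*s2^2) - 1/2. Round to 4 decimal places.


KL divergence between normal distributions:
KL = log(s2/s1) + (s1^2 + (m1-m2)^2)/(2*s2^2) - 1/2.
log(4/6) = -0.405465.
(6^2 + (3--4)^2)/(2*4^2) = (36 + 49)/32 = 2.65625.
KL = -0.405465 + 2.65625 - 0.5 = 1.7508

1.7508


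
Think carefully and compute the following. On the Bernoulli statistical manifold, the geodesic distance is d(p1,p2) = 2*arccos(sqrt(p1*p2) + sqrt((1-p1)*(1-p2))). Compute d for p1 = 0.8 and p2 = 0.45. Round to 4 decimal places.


Geodesic distance on Bernoulli manifold:
d(p1,p2) = 2*arccos(sqrt(p1*p2) + sqrt((1-p1)*(1-p2))).
sqrt(p1*p2) = sqrt(0.8*0.45) = 0.6.
sqrt((1-p1)*(1-p2)) = sqrt(0.2*0.55) = 0.331662.
arg = 0.6 + 0.331662 = 0.931662.
d = 2*arccos(0.931662) = 0.7437

0.7437


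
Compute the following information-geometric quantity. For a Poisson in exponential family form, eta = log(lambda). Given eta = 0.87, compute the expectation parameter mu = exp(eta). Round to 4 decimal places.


Expectation parameter for Poisson exponential family:
mu = exp(eta).
eta = 0.87.
mu = exp(0.87) = 2.3869

2.3869


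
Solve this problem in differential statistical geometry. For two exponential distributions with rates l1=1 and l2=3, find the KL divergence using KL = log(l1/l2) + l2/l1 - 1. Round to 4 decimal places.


KL divergence for exponential family:
KL = log(l1/l2) + l2/l1 - 1.
log(1/3) = -1.098612.
3/1 = 3.0.
KL = -1.098612 + 3.0 - 1 = 0.9014

0.9014


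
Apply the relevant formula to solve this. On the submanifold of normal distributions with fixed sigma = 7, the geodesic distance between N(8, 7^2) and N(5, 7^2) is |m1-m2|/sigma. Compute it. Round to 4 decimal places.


On the fixed-variance normal subfamily, geodesic distance = |m1-m2|/sigma.
|8 - 5| = 3.
sigma = 7.
d = 3/7 = 0.4286

0.4286


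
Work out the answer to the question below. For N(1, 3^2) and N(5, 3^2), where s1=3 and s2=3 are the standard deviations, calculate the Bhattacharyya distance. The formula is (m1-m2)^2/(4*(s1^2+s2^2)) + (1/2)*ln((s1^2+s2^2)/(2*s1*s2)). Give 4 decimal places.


Bhattacharyya distance between two Gaussians:
DB = (m1-m2)^2/(4*(s1^2+s2^2)) + (1/2)*ln((s1^2+s2^2)/(2*s1*s2)).
(m1-m2)^2 = (-4)^2 = 16.
s1^2+s2^2 = 9 + 9 = 18.
term1 = 16/72 = 0.222222.
term2 = 0.5*ln(18/18.0) = 0.0.
DB = 0.222222 + 0.0 = 0.2222

0.2222


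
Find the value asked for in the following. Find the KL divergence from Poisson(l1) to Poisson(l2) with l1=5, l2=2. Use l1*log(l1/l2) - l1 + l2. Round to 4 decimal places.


KL divergence for Poisson:
KL = l1*log(l1/l2) - l1 + l2.
l1 = 5, l2 = 2.
log(5/2) = 0.916291.
l1*log(l1/l2) = 5 * 0.916291 = 4.581454.
KL = 4.581454 - 5 + 2 = 1.5815

1.5815


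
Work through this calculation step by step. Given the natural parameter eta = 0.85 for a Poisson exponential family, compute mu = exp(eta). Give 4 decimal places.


Expectation parameter for Poisson exponential family:
mu = exp(eta).
eta = 0.85.
mu = exp(0.85) = 2.3396

2.3396


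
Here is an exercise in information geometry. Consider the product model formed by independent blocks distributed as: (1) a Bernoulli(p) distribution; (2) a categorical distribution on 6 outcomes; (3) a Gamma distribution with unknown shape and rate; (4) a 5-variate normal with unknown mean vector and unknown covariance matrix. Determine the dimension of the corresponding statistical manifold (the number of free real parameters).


The dimension of a statistical manifold equals the number of free
(independent) real parameters of the model. For a product of independent
blocks the parameter counts add.
- Bernoulli (p): 1.
- categorical on 6 outcomes (probabilities sum to 1): 6-1 = 5.
- Gamma (shape, rate): 2.
- 5-variate normal: 5 (mean) + 5*6/2 = 15 (symmetric covariance) = 20.
Total = 1 + 5 + 2 + 20 = 28.
Dimension = 28

28


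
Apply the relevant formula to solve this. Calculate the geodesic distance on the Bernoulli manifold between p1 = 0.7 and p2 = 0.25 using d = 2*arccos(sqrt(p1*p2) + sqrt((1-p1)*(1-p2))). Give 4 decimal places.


Geodesic distance on Bernoulli manifold:
d(p1,p2) = 2*arccos(sqrt(p1*p2) + sqrt((1-p1)*(1-p2))).
sqrt(p1*p2) = sqrt(0.7*0.25) = 0.41833.
sqrt((1-p1)*(1-p2)) = sqrt(0.3*0.75) = 0.474342.
arg = 0.41833 + 0.474342 = 0.892672.
d = 2*arccos(0.892672) = 0.9351

0.9351


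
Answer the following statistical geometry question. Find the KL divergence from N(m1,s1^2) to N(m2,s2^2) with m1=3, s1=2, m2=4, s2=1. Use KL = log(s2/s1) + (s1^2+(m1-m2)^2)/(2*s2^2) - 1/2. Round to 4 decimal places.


KL divergence between normal distributions:
KL = log(s2/s1) + (s1^2 + (m1-m2)^2)/(2*s2^2) - 1/2.
log(1/2) = -0.693147.
(2^2 + (3-4)^2)/(2*1^2) = (4 + 1)/2 = 2.5.
KL = -0.693147 + 2.5 - 0.5 = 1.3069

1.3069


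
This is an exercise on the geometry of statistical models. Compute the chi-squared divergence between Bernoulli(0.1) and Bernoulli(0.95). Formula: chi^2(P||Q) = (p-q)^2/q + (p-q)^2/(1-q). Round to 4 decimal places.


Chi-squared divergence between Bernoulli distributions:
chi^2 = (p-q)^2/q + (p-q)^2/(1-q).
p = 0.1, q = 0.95, p-q = -0.85.
(p-q)^2 = 0.7225.
term1 = 0.7225/0.95 = 0.760526.
term2 = 0.7225/0.05 = 14.45.
chi^2 = 0.760526 + 14.45 = 15.2105

15.2105


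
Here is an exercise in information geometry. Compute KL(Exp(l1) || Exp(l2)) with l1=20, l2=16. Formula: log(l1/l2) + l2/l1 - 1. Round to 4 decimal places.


KL divergence for exponential family:
KL = log(l1/l2) + l2/l1 - 1.
log(20/16) = 0.223144.
16/20 = 0.8.
KL = 0.223144 + 0.8 - 1 = 0.0231

0.0231


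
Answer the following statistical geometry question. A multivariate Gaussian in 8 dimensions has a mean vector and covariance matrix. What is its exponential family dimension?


Exponential family dimension calculation:
For 8-dim MVN: mean has 8 params, covariance has 8*9/2 = 36 unique entries.
Total dim = 8 + 36 = 44.

44


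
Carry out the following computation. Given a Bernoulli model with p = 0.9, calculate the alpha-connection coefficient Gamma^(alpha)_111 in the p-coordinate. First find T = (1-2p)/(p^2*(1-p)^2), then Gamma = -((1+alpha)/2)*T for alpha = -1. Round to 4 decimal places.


Skewness (Amari-Chentsov) tensor: T = (1-2p)/(p^2*(1-p)^2).
p = 0.9, 1-2p = -0.8, p^2 = 0.81, (1-p)^2 = 0.01.
T = -0.8/(0.81 * 0.01) = -98.765432.
In the p-coordinate, Gamma^(alpha) = Gamma^(0) - (alpha/2)*T with Gamma^(0) = (1/2)*g'(p) = -T/2,
so Gamma^(alpha) = -((1+alpha)/2)*T.
alpha = -1, -(1+alpha)/2 = 0.0.
Gamma = 0.0 * -98.765432 = 0.0000

0.0000


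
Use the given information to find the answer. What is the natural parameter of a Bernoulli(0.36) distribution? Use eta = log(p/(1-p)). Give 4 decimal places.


Natural parameter for Bernoulli: eta = log(p/(1-p)).
p = 0.36, 1-p = 0.64.
p/(1-p) = 0.5625.
eta = log(0.5625) = -0.5754

-0.5754


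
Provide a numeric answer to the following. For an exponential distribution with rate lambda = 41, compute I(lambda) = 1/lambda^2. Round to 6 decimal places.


Fisher information for exponential: I(lambda) = 1/lambda^2.
lambda = 41, lambda^2 = 1681.
I = 1/1681 = 0.000595

0.000595


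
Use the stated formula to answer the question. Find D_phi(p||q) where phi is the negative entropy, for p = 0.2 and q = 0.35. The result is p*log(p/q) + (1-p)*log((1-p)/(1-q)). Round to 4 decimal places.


Bregman divergence with negative entropy generator:
D = p*log(p/q) + (1-p)*log((1-p)/(1-q)).
p = 0.2, q = 0.35.
p*log(p/q) = 0.2*log(0.2/0.35) = -0.111923.
(1-p)*log((1-p)/(1-q)) = 0.8*log(0.8/0.65) = 0.166111.
D = -0.111923 + 0.166111 = 0.0542

0.0542


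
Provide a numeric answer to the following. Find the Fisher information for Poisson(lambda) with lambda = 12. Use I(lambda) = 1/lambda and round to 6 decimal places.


Fisher information for Poisson: I(lambda) = 1/lambda.
lambda = 12.
I(lambda) = 1/12 = 0.083333

0.083333


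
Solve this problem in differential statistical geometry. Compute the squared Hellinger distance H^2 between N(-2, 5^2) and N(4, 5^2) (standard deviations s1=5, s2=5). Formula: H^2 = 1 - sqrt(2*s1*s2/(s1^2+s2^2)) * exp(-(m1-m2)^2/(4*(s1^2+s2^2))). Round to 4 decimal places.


Squared Hellinger distance for Gaussians:
H^2 = 1 - sqrt(2*s1*s2/(s1^2+s2^2)) * exp(-(m1-m2)^2/(4*(s1^2+s2^2))).
s1^2 = 25, s2^2 = 25, s1^2+s2^2 = 50.
sqrt(2*5*5/(50)) = 1.0.
(m1-m2)^2 = (-6)^2 = 36.
exp(-36/(4*50)) = exp(-0.18) = 0.83527.
H^2 = 1 - 1.0*0.83527 = 0.1647

0.1647


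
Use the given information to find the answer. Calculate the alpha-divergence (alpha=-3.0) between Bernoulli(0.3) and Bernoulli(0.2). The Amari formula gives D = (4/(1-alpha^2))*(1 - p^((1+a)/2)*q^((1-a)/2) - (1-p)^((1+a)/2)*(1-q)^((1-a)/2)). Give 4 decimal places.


Amari alpha-divergence:
D = (4/(1-alpha^2))*(1 - p^((1+a)/2)*q^((1-a)/2) - (1-p)^((1+a)/2)*(1-q)^((1-a)/2)).
alpha = -3.0, p = 0.3, q = 0.2.
e1 = (1+alpha)/2 = -1.0, e2 = (1-alpha)/2 = 2.0.
t1 = p^e1 * q^e2 = 0.3^-1.0 * 0.2^2.0 = 0.133333.
t2 = (1-p)^e1 * (1-q)^e2 = 0.7^-1.0 * 0.8^2.0 = 0.914286.
4/(1-alpha^2) = -0.5.
D = -0.5*(1 - 0.133333 - 0.914286) = 0.0238

0.0238


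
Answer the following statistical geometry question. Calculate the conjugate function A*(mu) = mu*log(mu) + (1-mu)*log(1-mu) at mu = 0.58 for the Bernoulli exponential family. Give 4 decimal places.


Legendre transform for Bernoulli:
A*(mu) = mu*log(mu) + (1-mu)*log(1-mu).
mu = 0.58, 1-mu = 0.42.
mu*log(mu) = 0.58*log(0.58) = -0.315942.
(1-mu)*log(1-mu) = 0.42*log(0.42) = -0.36435.
A* = -0.315942 + -0.36435 = -0.6803

-0.6803


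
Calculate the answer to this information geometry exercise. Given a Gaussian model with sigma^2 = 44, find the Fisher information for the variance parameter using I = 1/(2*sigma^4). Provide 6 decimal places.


Fisher information for variance: I(sigma^2) = 1/(2*sigma^4).
sigma^2 = 44, so sigma^4 = 1936.
I = 1/(2*1936) = 1/3872 = 0.000258

0.000258


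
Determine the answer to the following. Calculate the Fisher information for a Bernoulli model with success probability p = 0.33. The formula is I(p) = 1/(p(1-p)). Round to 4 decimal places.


For Bernoulli(p), Fisher information is I(p) = 1/(p*(1-p)).
p = 0.33, 1-p = 0.67.
p*(1-p) = 0.2211.
I(p) = 1/0.2211 = 4.5228

4.5228


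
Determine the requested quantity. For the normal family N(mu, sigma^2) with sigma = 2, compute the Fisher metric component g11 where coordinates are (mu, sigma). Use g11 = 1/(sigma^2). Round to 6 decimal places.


For the 2-parameter normal family, the Fisher metric has:
  g11 = 1/sigma^2, g22 = 2/sigma^2.
sigma = 2, sigma^2 = 4.
g11 = 0.250000

0.250000


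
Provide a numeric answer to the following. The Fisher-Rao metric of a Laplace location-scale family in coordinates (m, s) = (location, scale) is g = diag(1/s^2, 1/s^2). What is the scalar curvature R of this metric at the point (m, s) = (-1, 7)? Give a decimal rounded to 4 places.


The metric has the form g = (A dm^2 + B ds^2)/s^2 with A = 1, B = 1.
Substitute u = sqrt(A/B)*m: g = B*(du^2 + ds^2)/s^2, i.e. B times the
Poincare upper half-plane metric, which has constant Gaussian curvature -1.
Scaling a 2D metric by a constant c divides the Gaussian curvature by c,
so K = -1/B = -1/(1) = -1.0000 everywhere (the point (m, s) = (-1, 7) is irrelevant:
the curvature is constant).
Scalar curvature in dimension 2: R = 2K = -2/(1) = -2.0000.

-2.0000


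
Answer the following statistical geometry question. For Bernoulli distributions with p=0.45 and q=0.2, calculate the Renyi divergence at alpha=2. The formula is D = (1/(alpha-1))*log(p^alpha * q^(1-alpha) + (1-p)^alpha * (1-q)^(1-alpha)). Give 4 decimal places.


Renyi divergence of order alpha between Bernoulli distributions:
D = (1/(alpha-1))*log(p^alpha * q^(1-alpha) + (1-p)^alpha * (1-q)^(1-alpha)).
alpha = 2, p = 0.45, q = 0.2.
p^alpha * q^(1-alpha) = 0.45^2 * 0.2^-1 = 1.0125.
(1-p)^alpha * (1-q)^(1-alpha) = 0.55^2 * 0.8^-1 = 0.378125.
sum = 1.0125 + 0.378125 = 1.390625.
D = (1/1)*log(1.390625) = 0.3298

0.3298


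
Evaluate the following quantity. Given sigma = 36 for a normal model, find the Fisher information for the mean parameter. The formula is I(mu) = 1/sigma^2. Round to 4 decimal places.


The Fisher information for the mean of a normal distribution is I(mu) = 1/sigma^2.
sigma = 36, so sigma^2 = 1296.
I(mu) = 1/1296 = 0.0008

0.0008


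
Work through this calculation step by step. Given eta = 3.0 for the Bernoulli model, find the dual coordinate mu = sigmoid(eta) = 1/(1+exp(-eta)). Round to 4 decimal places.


Dual coordinate (expectation parameter) for Bernoulli:
mu = 1/(1+exp(-eta)).
eta = 3.0.
exp(-eta) = exp(-3.0) = 0.049787.
mu = 1/(1+0.049787) = 0.9526

0.9526


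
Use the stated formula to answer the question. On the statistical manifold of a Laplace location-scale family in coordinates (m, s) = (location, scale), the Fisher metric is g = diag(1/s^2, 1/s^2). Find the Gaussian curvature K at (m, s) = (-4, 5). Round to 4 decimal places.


The metric has the form g = (A dm^2 + B ds^2)/s^2 with A = 1, B = 1.
Substitute u = sqrt(A/B)*m: g = B*(du^2 + ds^2)/s^2, i.e. B times the
Poincare upper half-plane metric, which has constant Gaussian curvature -1.
Scaling a 2D metric by a constant c divides the Gaussian curvature by c,
so K = -1/B = -1/(1) = -1.0000 everywhere (the point (m, s) = (-4, 5) is irrelevant:
the curvature is constant).
The requested Gaussian curvature is K = -1.0000.

-1.0000


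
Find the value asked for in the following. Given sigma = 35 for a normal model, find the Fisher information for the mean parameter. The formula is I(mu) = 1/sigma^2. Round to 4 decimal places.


The Fisher information for the mean of a normal distribution is I(mu) = 1/sigma^2.
sigma = 35, so sigma^2 = 1225.
I(mu) = 1/1225 = 0.0008

0.0008


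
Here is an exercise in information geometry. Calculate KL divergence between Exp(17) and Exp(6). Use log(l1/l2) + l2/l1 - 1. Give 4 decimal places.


KL divergence for exponential family:
KL = log(l1/l2) + l2/l1 - 1.
log(17/6) = 1.041454.
6/17 = 0.352941.
KL = 1.041454 + 0.352941 - 1 = 0.3944

0.3944


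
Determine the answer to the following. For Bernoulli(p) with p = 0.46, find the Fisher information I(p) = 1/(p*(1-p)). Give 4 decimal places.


For Bernoulli(p), Fisher information is I(p) = 1/(p*(1-p)).
p = 0.46, 1-p = 0.54.
p*(1-p) = 0.2484.
I(p) = 1/0.2484 = 4.0258

4.0258


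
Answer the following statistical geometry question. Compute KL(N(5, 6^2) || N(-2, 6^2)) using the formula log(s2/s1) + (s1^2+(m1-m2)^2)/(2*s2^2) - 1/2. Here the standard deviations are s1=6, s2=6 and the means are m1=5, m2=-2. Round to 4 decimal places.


KL divergence between normal distributions:
KL = log(s2/s1) + (s1^2 + (m1-m2)^2)/(2*s2^2) - 1/2.
log(6/6) = 0.0.
(6^2 + (5--2)^2)/(2*6^2) = (36 + 49)/72 = 1.180556.
KL = 0.0 + 1.180556 - 0.5 = 0.6806

0.6806


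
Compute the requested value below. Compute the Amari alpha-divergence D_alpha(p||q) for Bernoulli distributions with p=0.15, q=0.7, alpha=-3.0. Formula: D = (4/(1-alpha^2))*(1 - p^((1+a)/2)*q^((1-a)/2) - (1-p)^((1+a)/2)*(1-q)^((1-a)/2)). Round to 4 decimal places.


Amari alpha-divergence:
D = (4/(1-alpha^2))*(1 - p^((1+a)/2)*q^((1-a)/2) - (1-p)^((1+a)/2)*(1-q)^((1-a)/2)).
alpha = -3.0, p = 0.15, q = 0.7.
e1 = (1+alpha)/2 = -1.0, e2 = (1-alpha)/2 = 2.0.
t1 = p^e1 * q^e2 = 0.15^-1.0 * 0.7^2.0 = 3.266667.
t2 = (1-p)^e1 * (1-q)^e2 = 0.85^-1.0 * 0.3^2.0 = 0.105882.
4/(1-alpha^2) = -0.5.
D = -0.5*(1 - 3.266667 - 0.105882) = 1.1863

1.1863


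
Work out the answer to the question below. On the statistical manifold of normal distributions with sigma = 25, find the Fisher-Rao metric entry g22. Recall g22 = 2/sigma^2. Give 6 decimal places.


For the 2-parameter normal family, the Fisher metric has:
  g11 = 1/sigma^2, g22 = 2/sigma^2.
sigma = 25, sigma^2 = 625.
g22 = 0.003200

0.003200


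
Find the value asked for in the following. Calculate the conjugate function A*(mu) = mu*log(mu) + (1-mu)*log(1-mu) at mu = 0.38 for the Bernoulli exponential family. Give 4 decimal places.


Legendre transform for Bernoulli:
A*(mu) = mu*log(mu) + (1-mu)*log(1-mu).
mu = 0.38, 1-mu = 0.62.
mu*log(mu) = 0.38*log(0.38) = -0.367682.
(1-mu)*log(1-mu) = 0.62*log(0.62) = -0.296382.
A* = -0.367682 + -0.296382 = -0.6641

-0.6641


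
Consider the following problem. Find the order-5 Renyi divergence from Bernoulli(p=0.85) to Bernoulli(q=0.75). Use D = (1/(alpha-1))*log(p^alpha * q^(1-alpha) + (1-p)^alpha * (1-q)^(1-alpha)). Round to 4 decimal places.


Renyi divergence of order alpha between Bernoulli distributions:
D = (1/(alpha-1))*log(p^alpha * q^(1-alpha) + (1-p)^alpha * (1-q)^(1-alpha)).
alpha = 5, p = 0.85, q = 0.75.
p^alpha * q^(1-alpha) = 0.85^5 * 0.75^-4 = 1.402328.
(1-p)^alpha * (1-q)^(1-alpha) = 0.15^5 * 0.25^-4 = 0.01944.
sum = 1.402328 + 0.01944 = 1.421768.
D = (1/4)*log(1.421768) = 0.0880

0.0880


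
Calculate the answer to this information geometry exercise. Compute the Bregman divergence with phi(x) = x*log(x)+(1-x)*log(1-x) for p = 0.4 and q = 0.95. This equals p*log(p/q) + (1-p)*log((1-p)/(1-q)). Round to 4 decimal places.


Bregman divergence with negative entropy generator:
D = p*log(p/q) + (1-p)*log((1-p)/(1-q)).
p = 0.4, q = 0.95.
p*log(p/q) = 0.4*log(0.4/0.95) = -0.345999.
(1-p)*log((1-p)/(1-q)) = 0.6*log(0.6/0.05) = 1.490944.
D = -0.345999 + 1.490944 = 1.1449

1.1449


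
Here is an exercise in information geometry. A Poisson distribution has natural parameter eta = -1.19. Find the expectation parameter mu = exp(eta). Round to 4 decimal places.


Expectation parameter for Poisson exponential family:
mu = exp(eta).
eta = -1.19.
mu = exp(-1.19) = 0.3042

0.3042


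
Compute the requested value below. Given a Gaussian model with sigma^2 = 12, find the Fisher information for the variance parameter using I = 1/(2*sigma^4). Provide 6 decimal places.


Fisher information for variance: I(sigma^2) = 1/(2*sigma^4).
sigma^2 = 12, so sigma^4 = 144.
I = 1/(2*144) = 1/288 = 0.003472

0.003472


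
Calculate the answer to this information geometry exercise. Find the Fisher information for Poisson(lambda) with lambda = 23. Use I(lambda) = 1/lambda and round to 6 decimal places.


Fisher information for Poisson: I(lambda) = 1/lambda.
lambda = 23.
I(lambda) = 1/23 = 0.043478

0.043478


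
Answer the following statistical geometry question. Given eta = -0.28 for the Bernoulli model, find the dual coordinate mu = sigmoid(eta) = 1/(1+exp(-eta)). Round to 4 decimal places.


Dual coordinate (expectation parameter) for Bernoulli:
mu = 1/(1+exp(-eta)).
eta = -0.28.
exp(-eta) = exp(0.28) = 1.32313.
mu = 1/(1+1.32313) = 0.4305

0.4305


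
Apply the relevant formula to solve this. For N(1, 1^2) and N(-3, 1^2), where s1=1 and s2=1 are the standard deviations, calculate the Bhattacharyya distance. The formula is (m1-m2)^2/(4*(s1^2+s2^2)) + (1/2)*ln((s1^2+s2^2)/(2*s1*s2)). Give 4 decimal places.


Bhattacharyya distance between two Gaussians:
DB = (m1-m2)^2/(4*(s1^2+s2^2)) + (1/2)*ln((s1^2+s2^2)/(2*s1*s2)).
(m1-m2)^2 = (4)^2 = 16.
s1^2+s2^2 = 1 + 1 = 2.
term1 = 16/8 = 2.0.
term2 = 0.5*ln(2/2.0) = 0.0.
DB = 2.0 + 0.0 = 2.0000

2.0000
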